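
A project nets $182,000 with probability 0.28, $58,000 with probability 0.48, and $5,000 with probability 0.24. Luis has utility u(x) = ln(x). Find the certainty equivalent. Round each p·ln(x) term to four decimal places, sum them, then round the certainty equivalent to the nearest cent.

E[u] = 0.28·ln(182000) + 0.48·ln(58000) + 0.24·ln(5000) = 3.3913 + 5.2647 + 2.0441 = 10.7001
CE = e^10.7001 ≈ 44360.29

$44,360.29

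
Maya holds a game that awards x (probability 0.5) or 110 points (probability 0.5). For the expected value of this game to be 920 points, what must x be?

0.5·x + 0.5·110 = 920
0.5·x = 920 − 55 = 865
x = 865 / 0.5 = 1730

x = 1,730 points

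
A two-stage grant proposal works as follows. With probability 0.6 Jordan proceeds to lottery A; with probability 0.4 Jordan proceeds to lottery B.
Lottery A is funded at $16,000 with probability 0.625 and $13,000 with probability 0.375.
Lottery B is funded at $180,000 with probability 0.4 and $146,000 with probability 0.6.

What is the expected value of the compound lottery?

EV(A) = 0.625 × 16000 + 0.375 × 13000 = 10000 + 4875 = 14875
EV(B) = 0.4 × 180000 + 0.6 × 146000 = 72000 + 87600 = 159600
Overall = 0.6 × 14875 + 0.4 × 159600 = 8925 + 63840 = 72765

$72,765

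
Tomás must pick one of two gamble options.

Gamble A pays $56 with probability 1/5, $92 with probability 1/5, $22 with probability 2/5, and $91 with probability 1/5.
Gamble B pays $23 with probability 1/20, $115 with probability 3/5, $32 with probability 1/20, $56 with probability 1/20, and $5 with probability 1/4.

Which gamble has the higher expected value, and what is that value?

Gamble B ($75.80)

Gamble A = 1/5 × 56 + 1/5 × 92 + 2/5 × 22 + 1/5 × 91 = 11.2 + 18.4 + 8.8 + 18.2 = 56.6
Gamble B = 1/20 × 23 + 3/5 × 115 + 1/20 × 32 + 1/20 × 56 + 1/4 × 5 = 1.15 + 69 + 1.6 + 2.8 + 1.25 = 75.8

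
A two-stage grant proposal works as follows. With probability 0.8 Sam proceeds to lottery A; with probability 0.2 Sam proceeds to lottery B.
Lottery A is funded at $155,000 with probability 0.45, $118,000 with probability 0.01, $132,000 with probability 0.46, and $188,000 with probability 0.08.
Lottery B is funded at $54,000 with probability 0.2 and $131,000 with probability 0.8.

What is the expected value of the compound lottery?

EV(A) = 0.45 × 155000 + 0.01 × 118000 + 0.46 × 132000 + 0.08 × 188000 = 69750 + 1180 + 60720 + 15040 = 146690
EV(B) = 0.2 × 54000 + 0.8 × 131000 = 10800 + 104800 = 115600
Overall = 0.8 × 146690 + 0.2 × 115600 = 117352 + 23120 = 140472

$140,472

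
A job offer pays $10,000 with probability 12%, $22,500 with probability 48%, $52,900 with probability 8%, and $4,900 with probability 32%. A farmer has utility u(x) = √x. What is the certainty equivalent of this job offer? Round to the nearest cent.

E[u] = 0.12·√10000 + 0.48·√22500 + 0.08·√52900 + 0.32·√4900 = 0.12·100 + 0.48·150 + 0.08·230 + 0.32·70 = 124.8
CE = (124.8)² = 15575.04

$15,575.04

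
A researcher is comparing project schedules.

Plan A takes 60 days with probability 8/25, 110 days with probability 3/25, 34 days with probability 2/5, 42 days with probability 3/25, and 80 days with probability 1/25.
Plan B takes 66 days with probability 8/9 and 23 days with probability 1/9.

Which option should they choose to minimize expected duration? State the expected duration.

Plan A = 8/25 × 60 + 3/25 × 110 + 2/5 × 34 + 3/25 × 42 + 1/25 × 80 = 19.2 + 13.2 + 13.6 + 5.04 + 3.2 = 54.24
Plan B = 8/9 × 66 + 1/9 × 23 = 58.6667 + 2.5556 = 61.2222

Plan A (54.24 days)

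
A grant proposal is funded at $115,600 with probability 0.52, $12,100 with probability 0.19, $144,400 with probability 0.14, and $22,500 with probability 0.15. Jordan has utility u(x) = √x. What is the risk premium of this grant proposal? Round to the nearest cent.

$11,254.44

E[u] = 0.52·√115600 + 0.19·√12100 + 0.14·√144400 + 0.15·√22500 = 0.52·340 + 0.19·110 + 0.14·380 + 0.15·150 = 273.4
CE = (273.4)² = 74747.56
Risk premium = EV − CE = 86002 − 74747.56 = 11254.44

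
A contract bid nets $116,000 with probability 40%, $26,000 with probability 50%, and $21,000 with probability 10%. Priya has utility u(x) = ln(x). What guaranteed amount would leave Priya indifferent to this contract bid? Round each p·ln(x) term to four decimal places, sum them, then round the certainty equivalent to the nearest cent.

E[u] = 0.4·ln(116000) + 0.5·ln(26000) + 0.1·ln(21000) = 4.6645 + 5.0829 + 0.9952 = 10.7426
CE = e^10.7426 ≈ 46286.24

$46,286.24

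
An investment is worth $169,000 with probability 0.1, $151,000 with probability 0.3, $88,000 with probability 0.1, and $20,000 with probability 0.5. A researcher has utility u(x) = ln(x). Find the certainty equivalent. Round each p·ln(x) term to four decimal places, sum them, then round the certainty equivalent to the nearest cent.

$52,654.13

E[u] = 0.1·ln(169000) + 0.3·ln(151000) + 0.1·ln(88000) + 0.5·ln(20000) = 1.2038 + 3.5775 + 1.1385 + 4.9517 = 10.8715
CE = e^10.8715 ≈ 52654.13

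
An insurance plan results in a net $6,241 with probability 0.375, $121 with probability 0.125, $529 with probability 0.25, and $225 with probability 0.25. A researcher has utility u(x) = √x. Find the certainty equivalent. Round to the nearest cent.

$1,640.25

E[u] = 0.375·√6241 + 0.125·√121 + 0.25·√529 + 0.25·√225 = 0.375·79 + 0.125·11 + 0.25·23 + 0.25·15 = 40.5
CE = (40.5)² = 1640.25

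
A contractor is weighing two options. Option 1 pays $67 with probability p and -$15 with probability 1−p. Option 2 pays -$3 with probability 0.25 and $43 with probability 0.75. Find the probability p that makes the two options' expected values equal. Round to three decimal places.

p = 0.567

EV(Option 2) = 0.25 × (-3) + 0.75 × 43 = -0.75 + 32.25 = 31.5
p·67 + (1−p)·(-15) = 31.5
82p − 15 = 31.5
p = (31.5 + 15) / 82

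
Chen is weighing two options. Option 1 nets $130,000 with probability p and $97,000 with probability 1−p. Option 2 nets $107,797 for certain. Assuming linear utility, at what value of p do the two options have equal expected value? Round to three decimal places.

p·130000 + (1−p)·97000 = 107797
33000p + 97000 = 107797
p = (107797 − 97000) / 33000

p = 0.327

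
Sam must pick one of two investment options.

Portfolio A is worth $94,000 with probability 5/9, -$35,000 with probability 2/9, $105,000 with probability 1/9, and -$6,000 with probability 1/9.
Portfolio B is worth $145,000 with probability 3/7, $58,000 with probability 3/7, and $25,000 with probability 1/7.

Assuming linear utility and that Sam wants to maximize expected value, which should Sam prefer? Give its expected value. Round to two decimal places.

Portfolio B ($90,571.43)

Portfolio A = 5/9 × 94000 + 2/9 × (-35000) + 1/9 × 105000 + 1/9 × (-6000) = 52222.2222 − 7777.7778 + 11666.6667 − 666.6667 = 55444.4444
Portfolio B = 3/7 × 145000 + 3/7 × 58000 + 1/7 × 25000 = 62142.8571 + 24857.1429 + 3571.4286 = 90571.4286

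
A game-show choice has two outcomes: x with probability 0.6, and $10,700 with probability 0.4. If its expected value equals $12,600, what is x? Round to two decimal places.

x = $13,866.67

0.6·x + 0.4·10700 = 12600
0.6·x = 12600 − 4280 = 8320
x = 8320 / 0.6 = 13866.6667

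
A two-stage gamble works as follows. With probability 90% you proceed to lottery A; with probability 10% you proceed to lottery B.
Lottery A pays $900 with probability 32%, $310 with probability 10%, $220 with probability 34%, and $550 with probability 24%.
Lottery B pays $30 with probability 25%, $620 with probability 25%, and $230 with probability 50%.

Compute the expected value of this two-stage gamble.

$500.97

EV(A) = 0.32 × 900 + 0.1 × 310 + 0.34 × 220 + 0.24 × 550 = 288 + 31 + 74.8 + 132 = 525.8
EV(B) = 0.25 × 30 + 0.25 × 620 + 0.5 × 230 = 7.5 + 155 + 115 = 277.5
Overall = 0.9 × 525.8 + 0.1 × 277.5 = 473.22 + 27.75 = 500.97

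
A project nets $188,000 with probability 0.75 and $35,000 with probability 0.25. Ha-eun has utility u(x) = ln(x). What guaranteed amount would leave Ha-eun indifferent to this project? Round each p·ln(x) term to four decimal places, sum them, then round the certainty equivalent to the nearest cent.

E[u] = 0.75·ln(188000) + 0.25·ln(35000) = 9.1081 + 2.6158 = 11.7239
CE = e^11.7239 ≈ 123488.09

$123,488.09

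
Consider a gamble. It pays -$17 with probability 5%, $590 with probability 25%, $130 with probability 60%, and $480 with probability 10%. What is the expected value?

EV = 0.05 × (-17) + 0.25 × 590 + 0.6 × 130 + 0.1 × 480 = -0.85 + 147.5 + 78 + 48 = 272.65

$272.65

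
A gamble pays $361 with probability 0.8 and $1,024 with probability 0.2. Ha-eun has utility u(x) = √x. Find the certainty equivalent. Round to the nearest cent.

E[u] = 0.8·√361 + 0.2·√1024 = 0.8·19 + 0.2·32 = 21.6
CE = (21.6)² = 466.56

$466.56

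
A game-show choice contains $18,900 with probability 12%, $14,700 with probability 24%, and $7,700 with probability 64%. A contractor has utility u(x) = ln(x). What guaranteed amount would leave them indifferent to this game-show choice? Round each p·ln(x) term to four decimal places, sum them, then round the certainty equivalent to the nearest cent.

E[u] = 0.12·ln(18900) + 0.24·ln(14700) + 0.64·ln(7700) = 1.1816 + 2.3029 + 5.7273 = 9.2118
CE = e^9.2118 ≈ 10014.61

$10,014.61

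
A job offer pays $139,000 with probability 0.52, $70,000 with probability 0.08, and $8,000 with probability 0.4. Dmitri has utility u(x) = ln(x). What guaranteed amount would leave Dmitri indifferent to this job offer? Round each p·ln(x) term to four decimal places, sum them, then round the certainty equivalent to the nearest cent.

$41,998.95

E[u] = 0.52·ln(139000) + 0.08·ln(70000) + 0.4·ln(8000) = 6.1580 + 0.8925 + 3.5949 = 10.6454
CE = e^10.6454 ≈ 41998.95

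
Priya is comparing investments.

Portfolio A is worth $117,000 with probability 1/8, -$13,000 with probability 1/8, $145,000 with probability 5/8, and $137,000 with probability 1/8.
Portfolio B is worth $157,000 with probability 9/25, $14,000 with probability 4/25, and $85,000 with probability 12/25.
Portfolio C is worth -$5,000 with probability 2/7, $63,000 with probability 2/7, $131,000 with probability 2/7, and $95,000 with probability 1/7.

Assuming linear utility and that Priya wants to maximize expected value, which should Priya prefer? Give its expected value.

Portfolio A ($120,750)

Portfolio A = 1/8 × 117000 + 1/8 × (-13000) + 5/8 × 145000 + 1/8 × 137000 = 14625 − 1625 + 90625 + 17125 = 120750
Portfolio B = 9/25 × 157000 + 4/25 × 14000 + 12/25 × 85000 = 56520 + 2240 + 40800 = 99560
Portfolio C = 2/7 × (-5000) + 2/7 × 63000 + 2/7 × 131000 + 1/7 × 95000 = -1428.5714 + 18000 + 37428.5714 + 13571.4286 = 67571.4286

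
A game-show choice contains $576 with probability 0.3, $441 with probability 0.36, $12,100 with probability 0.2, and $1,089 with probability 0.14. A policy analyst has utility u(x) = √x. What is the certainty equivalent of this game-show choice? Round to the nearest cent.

E[u] = 0.3·√576 + 0.36·√441 + 0.2·√12100 + 0.14·√1089 = 0.3·24 + 0.36·21 + 0.2·110 + 0.14·33 = 41.38
CE = (41.38)² = 1712.3044

$1,712.30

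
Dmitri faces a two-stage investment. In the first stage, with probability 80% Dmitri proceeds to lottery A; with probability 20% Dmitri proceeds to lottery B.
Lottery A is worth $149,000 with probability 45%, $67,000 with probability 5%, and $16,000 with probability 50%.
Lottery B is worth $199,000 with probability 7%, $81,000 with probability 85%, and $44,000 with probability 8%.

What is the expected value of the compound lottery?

EV(A) = 0.45 × 149000 + 0.05 × 67000 + 0.5 × 16000 = 67050 + 3350 + 8000 = 78400
EV(B) = 0.07 × 199000 + 0.85 × 81000 + 0.08 × 44000 = 13930 + 68850 + 3520 = 86300
Overall = 0.8 × 78400 + 0.2 × 86300 = 62720 + 17260 = 79980

$79,980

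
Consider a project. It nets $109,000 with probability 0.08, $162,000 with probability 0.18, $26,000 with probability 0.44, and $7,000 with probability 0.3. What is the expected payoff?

EV = 0.08 × 109000 + 0.18 × 162000 + 0.44 × 26000 + 0.3 × 7000 = 8720 + 29160 + 11440 + 2100 = 51420

$51,420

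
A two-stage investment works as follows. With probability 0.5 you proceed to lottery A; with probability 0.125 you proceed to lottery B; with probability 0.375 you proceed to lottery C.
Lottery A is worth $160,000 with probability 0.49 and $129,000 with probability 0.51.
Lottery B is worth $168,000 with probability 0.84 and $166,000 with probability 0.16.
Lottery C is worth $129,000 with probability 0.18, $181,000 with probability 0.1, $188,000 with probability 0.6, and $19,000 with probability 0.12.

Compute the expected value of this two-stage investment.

$151,705

EV(A) = 0.49 × 160000 + 0.51 × 129000 = 78400 + 65790 = 144190
EV(B) = 0.84 × 168000 + 0.16 × 166000 = 141120 + 26560 = 167680
EV(C) = 0.18 × 129000 + 0.1 × 181000 + 0.6 × 188000 + 0.12 × 19000 = 23220 + 18100 + 112800 + 2280 = 156400
Overall = 0.5 × 144190 + 0.125 × 167680 + 0.375 × 156400 = 72095 + 20960 + 58650 = 151705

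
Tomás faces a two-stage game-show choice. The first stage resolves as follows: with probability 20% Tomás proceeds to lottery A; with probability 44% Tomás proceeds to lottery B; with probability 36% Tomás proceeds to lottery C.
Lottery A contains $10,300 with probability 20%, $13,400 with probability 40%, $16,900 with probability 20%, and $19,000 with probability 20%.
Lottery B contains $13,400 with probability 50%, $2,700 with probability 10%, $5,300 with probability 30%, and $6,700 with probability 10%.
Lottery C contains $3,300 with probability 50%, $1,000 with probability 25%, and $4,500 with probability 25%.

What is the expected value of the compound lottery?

$8,070.20

EV(A) = 0.2 × 10300 + 0.4 × 13400 + 0.2 × 16900 + 0.2 × 19000 = 2060 + 5360 + 3380 + 3800 = 14600
EV(B) = 0.5 × 13400 + 0.1 × 2700 + 0.3 × 5300 + 0.1 × 6700 = 6700 + 270 + 1590 + 670 = 9230
EV(C) = 0.5 × 3300 + 0.25 × 1000 + 0.25 × 4500 = 1650 + 250 + 1125 = 3025
Overall = 0.2 × 14600 + 0.44 × 9230 + 0.36 × 3025 = 2920 + 4061.2 + 1089 = 8070.2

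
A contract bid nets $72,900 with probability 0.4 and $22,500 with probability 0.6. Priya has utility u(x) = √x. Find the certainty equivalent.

E[u] = 0.4·√72900 + 0.6·√22500 = 0.4·270 + 0.6·150 = 198
CE = (198)² = 39204

$39,204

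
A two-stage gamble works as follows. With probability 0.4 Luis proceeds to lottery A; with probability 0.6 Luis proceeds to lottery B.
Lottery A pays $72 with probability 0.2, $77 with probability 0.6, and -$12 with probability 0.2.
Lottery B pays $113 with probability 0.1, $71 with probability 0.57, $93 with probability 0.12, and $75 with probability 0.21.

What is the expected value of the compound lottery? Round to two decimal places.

$70.49

EV(A) = 0.2 × 72 + 0.6 × 77 + 0.2 × (-12) = 14.4 + 46.2 − 2.4 = 58.2
EV(B) = 0.1 × 113 + 0.57 × 71 + 0.12 × 93 + 0.21 × 75 = 11.3 + 40.47 + 11.16 + 15.75 = 78.68
Overall = 0.4 × 58.2 + 0.6 × 78.68 = 23.28 + 47.208 = 70.488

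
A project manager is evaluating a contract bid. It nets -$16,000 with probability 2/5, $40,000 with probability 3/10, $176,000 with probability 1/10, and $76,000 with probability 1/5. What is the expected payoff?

$38,400

EV = 2/5 × (-16000) + 3/10 × 40000 + 1/10 × 176000 + 1/5 × 76000 = -6400 + 12000 + 17600 + 15200 = 38400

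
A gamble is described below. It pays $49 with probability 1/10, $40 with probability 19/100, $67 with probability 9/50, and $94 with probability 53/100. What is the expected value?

EV = 1/10 × 49 + 19/100 × 40 + 9/50 × 67 + 53/100 × 94 = 4.9 + 7.6 + 12.06 + 49.82 = 74.38

$74.38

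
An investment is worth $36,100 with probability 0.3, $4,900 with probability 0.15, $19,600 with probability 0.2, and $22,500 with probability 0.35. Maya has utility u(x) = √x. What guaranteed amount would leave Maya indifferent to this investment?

$21,904

E[u] = 0.3·√36100 + 0.15·√4900 + 0.2·√19600 + 0.35·√22500 = 0.3·190 + 0.15·70 + 0.2·140 + 0.35·150 = 148
CE = (148)² = 21904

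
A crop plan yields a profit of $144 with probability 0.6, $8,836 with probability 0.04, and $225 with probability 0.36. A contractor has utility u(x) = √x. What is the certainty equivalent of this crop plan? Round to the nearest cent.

$267.65

E[u] = 0.6·√144 + 0.04·√8836 + 0.36·√225 = 0.6·12 + 0.04·94 + 0.36·15 = 16.36
CE = (16.36)² = 267.6496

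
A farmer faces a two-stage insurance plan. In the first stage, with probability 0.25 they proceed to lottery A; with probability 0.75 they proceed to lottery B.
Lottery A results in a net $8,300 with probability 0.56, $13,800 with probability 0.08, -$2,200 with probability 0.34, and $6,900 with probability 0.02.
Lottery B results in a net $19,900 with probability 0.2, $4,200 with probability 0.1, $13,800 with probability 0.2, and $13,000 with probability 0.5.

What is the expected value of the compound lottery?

EV(A) = 0.56 × 8300 + 0.08 × 13800 + 0.34 × (-2200) + 0.02 × 6900 = 4648 + 1104 − 748 + 138 = 5142
EV(B) = 0.2 × 19900 + 0.1 × 4200 + 0.2 × 13800 + 0.5 × 13000 = 3980 + 420 + 2760 + 6500 = 13660
Overall = 0.25 × 5142 + 0.75 × 13660 = 1285.5 + 10245 = 11530.5

$11,530.50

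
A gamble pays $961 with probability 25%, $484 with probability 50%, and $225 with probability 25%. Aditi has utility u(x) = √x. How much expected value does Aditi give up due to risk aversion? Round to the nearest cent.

E[u] = 0.25·√961 + 0.5·√484 + 0.25·√225 = 0.25·31 + 0.5·22 + 0.25·15 = 22.5
CE = (22.5)² = 506.25
Risk premium = EV − CE = 538.5 − 506.25 = 32.25

$32.25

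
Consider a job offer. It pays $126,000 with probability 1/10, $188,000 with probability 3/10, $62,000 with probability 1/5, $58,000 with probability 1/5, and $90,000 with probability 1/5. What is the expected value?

$111,000

EV = 1/10 × 126000 + 3/10 × 188000 + 1/5 × 62000 + 1/5 × 58000 + 1/5 × 90000 = 12600 + 56400 + 12400 + 11600 + 18000 = 111000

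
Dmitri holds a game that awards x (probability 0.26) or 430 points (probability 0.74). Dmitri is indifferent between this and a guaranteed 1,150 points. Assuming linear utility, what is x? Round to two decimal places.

0.26·x + 0.74·430 = 1150
0.26·x = 1150 − 318.2 = 831.8
x = 831.8 / 0.26 = 3199.2308

x = 3199.23 points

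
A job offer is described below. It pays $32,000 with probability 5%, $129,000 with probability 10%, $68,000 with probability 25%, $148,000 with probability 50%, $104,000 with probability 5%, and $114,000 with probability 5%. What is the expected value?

EV = 0.05 × 32000 + 0.1 × 129000 + 0.25 × 68000 + 0.5 × 148000 + 0.05 × 104000 + 0.05 × 114000 = 1600 + 12900 + 17000 + 74000 + 5200 + 5700 = 116400

$116,400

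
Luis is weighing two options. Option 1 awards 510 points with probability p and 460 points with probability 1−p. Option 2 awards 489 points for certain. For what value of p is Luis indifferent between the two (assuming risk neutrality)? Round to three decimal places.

p = 0.580

p·510 + (1−p)·460 = 489
50p + 460 = 489
p = (489 − 460) / 50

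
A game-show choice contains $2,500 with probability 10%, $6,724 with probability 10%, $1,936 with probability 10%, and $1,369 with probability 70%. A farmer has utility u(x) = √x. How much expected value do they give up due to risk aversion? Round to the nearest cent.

E[u] = 0.1·√2500 + 0.1·√6724 + 0.1·√1936 + 0.7·√1369 = 0.1·50 + 0.1·82 + 0.1·44 + 0.7·37 = 43.5
CE = (43.5)² = 1892.25
Risk premium = EV − CE = 2074.3 − 1892.25 = 182.05

$182.05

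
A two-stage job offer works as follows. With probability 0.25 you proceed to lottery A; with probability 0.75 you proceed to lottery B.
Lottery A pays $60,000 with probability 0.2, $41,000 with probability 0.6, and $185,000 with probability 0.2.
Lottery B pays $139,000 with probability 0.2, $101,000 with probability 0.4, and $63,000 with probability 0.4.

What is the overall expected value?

$88,450

EV(A) = 0.2 × 60000 + 0.6 × 41000 + 0.2 × 185000 = 12000 + 24600 + 37000 = 73600
EV(B) = 0.2 × 139000 + 0.4 × 101000 + 0.4 × 63000 = 27800 + 40400 + 25200 = 93400
Overall = 0.25 × 73600 + 0.75 × 93400 = 18400 + 70050 = 88450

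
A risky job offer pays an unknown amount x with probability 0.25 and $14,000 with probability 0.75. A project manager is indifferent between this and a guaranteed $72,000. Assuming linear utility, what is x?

0.25·x + 0.75·14000 = 72000
0.25·x = 72000 − 10500 = 61500
x = 61500 / 0.25 = 246000

x = $246,000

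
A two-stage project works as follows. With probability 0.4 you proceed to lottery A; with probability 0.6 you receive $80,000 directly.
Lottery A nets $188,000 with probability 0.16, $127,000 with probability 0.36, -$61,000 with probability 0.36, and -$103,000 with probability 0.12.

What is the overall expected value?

EV(A) = 0.16 × 188000 + 0.36 × 127000 + 0.36 × (-61000) + 0.12 × (-103000) = 30080 + 45720 − 21960 − 12360 = 41480
Branch B: 80000 (certain)
Overall = 0.4 × 41480 + 0.6 × 80000 = 16592 + 48000 = 64592

$64,592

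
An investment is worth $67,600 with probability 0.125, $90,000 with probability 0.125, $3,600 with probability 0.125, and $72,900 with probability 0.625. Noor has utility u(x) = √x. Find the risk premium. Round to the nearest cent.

E[u] = 0.125·√67600 + 0.125·√90000 + 0.125·√3600 + 0.625·√72900 = 0.125·260 + 0.125·300 + 0.125·60 + 0.625·270 = 246.25
CE = (246.25)² = 60639.0625
Risk premium = EV − CE = 65712.5 − 60639.0625 = 5073.4375

$5,073.44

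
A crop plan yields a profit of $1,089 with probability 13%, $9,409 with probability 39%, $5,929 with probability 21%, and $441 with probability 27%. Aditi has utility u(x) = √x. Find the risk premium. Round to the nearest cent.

$1,084.36

E[u] = 0.13·√1089 + 0.39·√9409 + 0.21·√5929 + 0.27·√441 = 0.13·33 + 0.39·97 + 0.21·77 + 0.27·21 = 63.96
CE = (63.96)² = 4090.8816
Risk premium = EV − CE = 5175.24 − 4090.8816 = 1084.3584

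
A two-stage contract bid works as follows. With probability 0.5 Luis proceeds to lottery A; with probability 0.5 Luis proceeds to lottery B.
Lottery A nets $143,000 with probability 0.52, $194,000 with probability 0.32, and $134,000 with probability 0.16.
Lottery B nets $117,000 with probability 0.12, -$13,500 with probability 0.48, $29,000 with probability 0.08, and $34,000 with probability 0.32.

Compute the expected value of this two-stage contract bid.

$89,320

EV(A) = 0.52 × 143000 + 0.32 × 194000 + 0.16 × 134000 = 74360 + 62080 + 21440 = 157880
EV(B) = 0.12 × 117000 + 0.48 × (-13500) + 0.08 × 29000 + 0.32 × 34000 = 14040 − 6480 + 2320 + 10880 = 20760
Overall = 0.5 × 157880 + 0.5 × 20760 = 78940 + 10380 = 89320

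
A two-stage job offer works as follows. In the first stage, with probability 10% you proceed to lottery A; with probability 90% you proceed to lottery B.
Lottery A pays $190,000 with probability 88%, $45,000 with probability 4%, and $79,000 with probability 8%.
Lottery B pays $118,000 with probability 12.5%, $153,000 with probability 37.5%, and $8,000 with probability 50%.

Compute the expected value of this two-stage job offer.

EV(A) = 0.88 × 190000 + 0.04 × 45000 + 0.08 × 79000 = 167200 + 1800 + 6320 = 175320
EV(B) = 0.125 × 118000 + 0.375 × 153000 + 0.5 × 8000 = 14750 + 57375 + 4000 = 76125
Overall = 0.1 × 175320 + 0.9 × 76125 = 17532 + 68512.5 = 86044.5

$86,044.50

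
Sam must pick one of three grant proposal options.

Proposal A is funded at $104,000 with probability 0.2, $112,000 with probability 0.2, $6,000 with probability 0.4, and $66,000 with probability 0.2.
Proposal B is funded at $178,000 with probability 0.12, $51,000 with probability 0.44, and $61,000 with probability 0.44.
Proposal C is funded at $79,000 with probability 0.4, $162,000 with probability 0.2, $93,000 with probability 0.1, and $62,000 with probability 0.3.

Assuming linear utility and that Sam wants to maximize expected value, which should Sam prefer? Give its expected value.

Proposal C ($91,900)

Proposal A = 0.2 × 104000 + 0.2 × 112000 + 0.4 × 6000 + 0.2 × 66000 = 20800 + 22400 + 2400 + 13200 = 58800
Proposal B = 0.12 × 178000 + 0.44 × 51000 + 0.44 × 61000 = 21360 + 22440 + 26840 = 70640
Proposal C = 0.4 × 79000 + 0.2 × 162000 + 0.1 × 93000 + 0.3 × 62000 = 31600 + 32400 + 9300 + 18600 = 91900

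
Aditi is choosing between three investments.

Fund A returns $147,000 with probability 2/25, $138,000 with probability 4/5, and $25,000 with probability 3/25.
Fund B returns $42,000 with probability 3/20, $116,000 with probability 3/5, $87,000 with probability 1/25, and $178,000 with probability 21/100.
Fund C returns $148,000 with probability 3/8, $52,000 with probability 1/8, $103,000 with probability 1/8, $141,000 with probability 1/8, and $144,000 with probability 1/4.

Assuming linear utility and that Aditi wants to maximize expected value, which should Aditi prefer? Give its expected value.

Fund C ($128,500)

Fund A = 2/25 × 147000 + 4/5 × 138000 + 3/25 × 25000 = 11760 + 110400 + 3000 = 125160
Fund B = 3/20 × 42000 + 3/5 × 116000 + 1/25 × 87000 + 21/100 × 178000 = 6300 + 69600 + 3480 + 37380 = 116760
Fund C = 3/8 × 148000 + 1/8 × 52000 + 1/8 × 103000 + 1/8 × 141000 + 1/4 × 144000 = 55500 + 6500 + 12875 + 17625 + 36000 = 128500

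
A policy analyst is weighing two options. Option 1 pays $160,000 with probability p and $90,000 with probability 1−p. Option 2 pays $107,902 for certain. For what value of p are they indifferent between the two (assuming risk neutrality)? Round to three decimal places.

p = 0.256

p·160000 + (1−p)·90000 = 107902
70000p + 90000 = 107902
p = (107902 − 90000) / 70000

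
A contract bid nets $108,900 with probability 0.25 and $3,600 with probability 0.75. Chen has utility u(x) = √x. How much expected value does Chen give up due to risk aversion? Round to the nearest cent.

$13,668.75

E[u] = 0.25·√108900 + 0.75·√3600 = 0.25·330 + 0.75·60 = 127.5
CE = (127.5)² = 16256.25
Risk premium = EV − CE = 29925 − 16256.25 = 13668.75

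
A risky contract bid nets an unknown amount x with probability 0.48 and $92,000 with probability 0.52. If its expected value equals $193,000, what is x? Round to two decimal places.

0.48·x + 0.52·92000 = 193000
0.48·x = 193000 − 47840 = 145160
x = 145160 / 0.48 = 302416.6667

x = $302,416.67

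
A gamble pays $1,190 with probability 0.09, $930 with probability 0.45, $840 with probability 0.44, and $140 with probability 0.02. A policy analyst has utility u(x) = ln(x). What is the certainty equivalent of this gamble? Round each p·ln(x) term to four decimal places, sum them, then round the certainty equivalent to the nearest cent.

$875.42

E[u] = 0.09·ln(1190) + 0.45·ln(930) + 0.44·ln(840) + 0.02·ln(140) = 0.6374 + 3.0758 + 2.9627 + 0.0988 = 6.7747
CE = e^6.7747 ≈ 875.42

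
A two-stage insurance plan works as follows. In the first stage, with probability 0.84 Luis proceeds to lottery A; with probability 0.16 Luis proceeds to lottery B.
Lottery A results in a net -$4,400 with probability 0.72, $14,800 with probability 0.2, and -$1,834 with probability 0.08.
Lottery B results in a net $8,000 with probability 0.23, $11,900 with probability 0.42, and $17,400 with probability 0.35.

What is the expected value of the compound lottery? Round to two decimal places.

EV(A) = 0.72 × (-4400) + 0.2 × 14800 + 0.08 × (-1834) = -3168 + 2960 − 146.72 = -354.72
EV(B) = 0.23 × 8000 + 0.42 × 11900 + 0.35 × 17400 = 1840 + 4998 + 6090 = 12928
Overall = 0.84 × (-354.72) + 0.16 × 12928 = -297.9648 + 2068.48 = 1770.5152

$1,770.52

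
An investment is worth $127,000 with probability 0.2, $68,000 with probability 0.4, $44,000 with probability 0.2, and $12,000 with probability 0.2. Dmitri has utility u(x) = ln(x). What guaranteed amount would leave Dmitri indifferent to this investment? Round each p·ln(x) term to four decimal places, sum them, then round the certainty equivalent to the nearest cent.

E[u] = 0.2·ln(127000) + 0.4·ln(68000) + 0.2·ln(44000) + 0.2·ln(12000) = 2.3504 + 4.4509 + 2.1384 + 1.8785 = 10.8182
CE = e^10.8182 ≈ 49921.15

$49,921.15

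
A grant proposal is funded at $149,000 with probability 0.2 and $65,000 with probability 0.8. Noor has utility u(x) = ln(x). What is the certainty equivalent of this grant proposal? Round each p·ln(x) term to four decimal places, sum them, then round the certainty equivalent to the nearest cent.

$76,726.31

E[u] = 0.2·ln(149000) + 0.8·ln(65000) = 2.3823 + 8.8657 = 11.2480
CE = e^11.2480 ≈ 76726.31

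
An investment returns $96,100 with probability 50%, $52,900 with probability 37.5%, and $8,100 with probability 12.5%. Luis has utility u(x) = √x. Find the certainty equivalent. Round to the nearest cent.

$63,756.25

E[u] = 0.5·√96100 + 0.375·√52900 + 0.125·√8100 = 0.5·310 + 0.375·230 + 0.125·90 = 252.5
CE = (252.5)² = 63756.25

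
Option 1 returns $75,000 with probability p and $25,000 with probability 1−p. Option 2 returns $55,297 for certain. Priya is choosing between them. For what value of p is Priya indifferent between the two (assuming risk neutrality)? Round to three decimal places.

p = 0.606

p·75000 + (1−p)·25000 = 55297
50000p + 25000 = 55297
p = (55297 − 25000) / 50000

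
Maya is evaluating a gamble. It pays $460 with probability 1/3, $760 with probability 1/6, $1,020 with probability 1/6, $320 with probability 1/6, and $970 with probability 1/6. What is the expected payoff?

$665

EV = 1/3 × 460 + 1/6 × 760 + 1/6 × 1020 + 1/6 × 320 + 1/6 × 970 = 153.3333 + 126.6667 + 170 + 53.3333 + 161.6667 = 665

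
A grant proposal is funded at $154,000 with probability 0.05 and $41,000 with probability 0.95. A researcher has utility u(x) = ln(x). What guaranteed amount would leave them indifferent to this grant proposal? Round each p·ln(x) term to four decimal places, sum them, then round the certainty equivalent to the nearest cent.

E[u] = 0.05·ln(154000) + 0.95·ln(41000) = 0.5972 + 10.0903 = 10.6875
CE = e^10.6875 ≈ 43804.86

$43,804.86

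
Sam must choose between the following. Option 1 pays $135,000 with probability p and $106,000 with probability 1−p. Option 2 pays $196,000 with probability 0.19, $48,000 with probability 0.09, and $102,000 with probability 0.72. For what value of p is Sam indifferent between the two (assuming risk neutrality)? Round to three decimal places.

EV(Option 2) = 0.19 × 196000 + 0.09 × 48000 + 0.72 × 102000 = 37240 + 4320 + 73440 = 115000
p·135000 + (1−p)·106000 = 115000
29000p + 106000 = 115000
p = (115000 − 106000) / 29000

p = 0.310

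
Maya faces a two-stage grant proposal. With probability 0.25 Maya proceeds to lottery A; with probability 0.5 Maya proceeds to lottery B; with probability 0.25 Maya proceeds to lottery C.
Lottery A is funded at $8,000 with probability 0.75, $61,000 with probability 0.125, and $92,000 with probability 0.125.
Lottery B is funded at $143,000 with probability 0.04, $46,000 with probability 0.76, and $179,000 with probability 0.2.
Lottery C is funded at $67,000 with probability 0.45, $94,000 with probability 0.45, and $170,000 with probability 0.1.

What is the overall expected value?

EV(A) = 0.75 × 8000 + 0.125 × 61000 + 0.125 × 92000 = 6000 + 7625 + 11500 = 25125
EV(B) = 0.04 × 143000 + 0.76 × 46000 + 0.2 × 179000 = 5720 + 34960 + 35800 = 76480
EV(C) = 0.45 × 67000 + 0.45 × 94000 + 0.1 × 170000 = 30150 + 42300 + 17000 = 89450
Overall = 0.25 × 25125 + 0.5 × 76480 + 0.25 × 89450 = 6281.25 + 38240 + 22362.5 = 66883.75

$66,883.75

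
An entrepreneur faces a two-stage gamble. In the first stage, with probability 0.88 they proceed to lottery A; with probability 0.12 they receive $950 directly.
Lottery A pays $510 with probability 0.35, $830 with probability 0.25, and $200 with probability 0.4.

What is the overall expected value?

EV(A) = 0.35 × 510 + 0.25 × 830 + 0.4 × 200 = 178.5 + 207.5 + 80 = 466
Branch B: 950 (certain)
Overall = 0.88 × 466 + 0.12 × 950 = 410.08 + 114 = 524.08

$524.08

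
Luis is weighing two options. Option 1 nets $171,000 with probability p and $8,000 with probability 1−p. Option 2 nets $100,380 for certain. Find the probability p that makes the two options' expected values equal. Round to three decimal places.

p = 0.567

p·171000 + (1−p)·8000 = 100380
163000p + 8000 = 100380
p = (100380 − 8000) / 163000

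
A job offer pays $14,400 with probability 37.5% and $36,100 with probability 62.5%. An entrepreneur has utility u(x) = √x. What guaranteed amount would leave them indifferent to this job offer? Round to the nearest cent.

E[u] = 0.375·√14400 + 0.625·√36100 = 0.375·120 + 0.625·190 = 163.75
CE = (163.75)² = 26814.0625

$26,814.06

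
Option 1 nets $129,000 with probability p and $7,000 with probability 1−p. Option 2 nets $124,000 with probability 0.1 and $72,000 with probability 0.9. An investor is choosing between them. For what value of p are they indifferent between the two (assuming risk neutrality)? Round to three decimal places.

EV(Option 2) = 0.1 × 124000 + 0.9 × 72000 = 12400 + 64800 = 77200
p·129000 + (1−p)·7000 = 77200
122000p + 7000 = 77200
p = (77200 − 7000) / 122000

p = 0.575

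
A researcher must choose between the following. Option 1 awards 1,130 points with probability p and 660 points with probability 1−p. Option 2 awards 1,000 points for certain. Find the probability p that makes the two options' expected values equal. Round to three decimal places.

p·1130 + (1−p)·660 = 1000
470p + 660 = 1000
p = (1000 − 660) / 470

p = 0.723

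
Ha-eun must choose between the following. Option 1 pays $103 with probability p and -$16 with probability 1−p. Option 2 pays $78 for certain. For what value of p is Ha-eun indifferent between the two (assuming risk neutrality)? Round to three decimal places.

p·103 + (1−p)·(-16) = 78
119p − 16 = 78
p = (78 + 16) / 119

p = 0.790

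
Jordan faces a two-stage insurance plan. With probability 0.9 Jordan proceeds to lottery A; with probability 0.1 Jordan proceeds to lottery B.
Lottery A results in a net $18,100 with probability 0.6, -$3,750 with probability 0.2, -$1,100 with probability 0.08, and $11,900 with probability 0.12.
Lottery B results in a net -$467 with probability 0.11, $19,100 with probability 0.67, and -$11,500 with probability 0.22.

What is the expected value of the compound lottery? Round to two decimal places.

$11,326.56

EV(A) = 0.6 × 18100 + 0.2 × (-3750) + 0.08 × (-1100) + 0.12 × 11900 = 10860 − 750 − 88 + 1428 = 11450
EV(B) = 0.11 × (-467) + 0.67 × 19100 + 0.22 × (-11500) = -51.37 + 12797 − 2530 = 10215.63
Overall = 0.9 × 11450 + 0.1 × 10215.63 = 10305 + 1021.563 = 11326.563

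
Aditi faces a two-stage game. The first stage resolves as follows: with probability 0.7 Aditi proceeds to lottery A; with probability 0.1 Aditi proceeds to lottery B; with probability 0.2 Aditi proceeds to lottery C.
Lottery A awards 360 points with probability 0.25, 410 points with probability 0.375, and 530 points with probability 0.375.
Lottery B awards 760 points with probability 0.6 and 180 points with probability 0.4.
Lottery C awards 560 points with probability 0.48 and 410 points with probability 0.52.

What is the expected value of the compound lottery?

458.95 points

EV(A) = 0.25 × 360 + 0.375 × 410 + 0.375 × 530 = 90 + 153.75 + 198.75 = 442.5
EV(B) = 0.6 × 760 + 0.4 × 180 = 456 + 72 = 528
EV(C) = 0.48 × 560 + 0.52 × 410 = 268.8 + 213.2 = 482
Overall = 0.7 × 442.5 + 0.1 × 528 + 0.2 × 482 = 309.75 + 52.8 + 96.4 = 458.95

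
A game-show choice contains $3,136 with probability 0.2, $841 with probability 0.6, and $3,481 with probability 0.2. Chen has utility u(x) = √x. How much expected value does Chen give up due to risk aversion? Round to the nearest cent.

$195.84

E[u] = 0.2·√3136 + 0.6·√841 + 0.2·√3481 = 0.2·56 + 0.6·29 + 0.2·59 = 40.4
CE = (40.4)² = 1632.16
Risk premium = EV − CE = 1828 − 1632.16 = 195.84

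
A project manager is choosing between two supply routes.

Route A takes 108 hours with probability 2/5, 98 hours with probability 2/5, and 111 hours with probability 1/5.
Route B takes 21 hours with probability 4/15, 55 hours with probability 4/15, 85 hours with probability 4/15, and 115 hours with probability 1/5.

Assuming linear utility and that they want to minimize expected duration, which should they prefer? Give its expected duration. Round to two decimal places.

Route A = 2/5 × 108 + 2/5 × 98 + 1/5 × 111 = 43.2 + 39.2 + 22.2 = 104.6
Route B = 4/15 × 21 + 4/15 × 55 + 4/15 × 85 + 1/5 × 115 = 5.6 + 14.6667 + 22.6667 + 23 = 65.9333

Route B (65.93 hours)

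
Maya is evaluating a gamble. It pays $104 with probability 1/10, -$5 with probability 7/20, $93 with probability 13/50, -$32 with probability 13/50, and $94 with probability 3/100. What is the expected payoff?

EV = 1/10 × 104 + 7/20 × (-5) + 13/50 × 93 + 13/50 × (-32) + 3/100 × 94 = 10.4 − 1.75 + 24.18 − 8.32 + 2.82 = 27.33

$27.33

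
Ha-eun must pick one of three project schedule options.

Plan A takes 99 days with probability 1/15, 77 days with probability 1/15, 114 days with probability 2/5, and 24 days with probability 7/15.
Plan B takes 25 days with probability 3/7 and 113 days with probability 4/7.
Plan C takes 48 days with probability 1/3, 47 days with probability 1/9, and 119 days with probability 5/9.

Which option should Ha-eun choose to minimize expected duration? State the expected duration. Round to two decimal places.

Plan A = 1/15 × 99 + 1/15 × 77 + 2/5 × 114 + 7/15 × 24 = 6.6 + 5.1333 + 45.6 + 11.2 = 68.5333
Plan B = 3/7 × 25 + 4/7 × 113 = 10.7143 + 64.5714 = 75.2857
Plan C = 1/3 × 48 + 1/9 × 47 + 5/9 × 119 = 16 + 5.2222 + 66.1111 = 87.3333

Plan A (68.53 days)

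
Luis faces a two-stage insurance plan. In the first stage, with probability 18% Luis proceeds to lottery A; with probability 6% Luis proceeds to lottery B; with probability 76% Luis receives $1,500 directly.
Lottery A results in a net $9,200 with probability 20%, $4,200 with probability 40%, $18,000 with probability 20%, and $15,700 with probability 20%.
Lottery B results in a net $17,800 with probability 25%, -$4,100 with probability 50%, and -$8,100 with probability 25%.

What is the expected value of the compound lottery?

$3,009.30

EV(A) = 0.2 × 9200 + 0.4 × 4200 + 0.2 × 18000 + 0.2 × 15700 = 1840 + 1680 + 3600 + 3140 = 10260
EV(B) = 0.25 × 17800 + 0.5 × (-4100) + 0.25 × (-8100) = 4450 − 2050 − 2025 = 375
Branch C: 1500 (certain)
Overall = 0.18 × 10260 + 0.06 × 375 + 0.76 × 1500 = 1846.8 + 22.5 + 1140 = 3009.3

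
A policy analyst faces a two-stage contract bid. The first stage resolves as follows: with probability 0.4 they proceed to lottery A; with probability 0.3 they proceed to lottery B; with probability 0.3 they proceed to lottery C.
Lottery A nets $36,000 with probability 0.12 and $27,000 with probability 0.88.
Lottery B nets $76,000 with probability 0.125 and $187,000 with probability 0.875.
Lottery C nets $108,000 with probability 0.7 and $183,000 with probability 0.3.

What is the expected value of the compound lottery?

EV(A) = 0.12 × 36000 + 0.88 × 27000 = 4320 + 23760 = 28080
EV(B) = 0.125 × 76000 + 0.875 × 187000 = 9500 + 163625 = 173125
EV(C) = 0.7 × 108000 + 0.3 × 183000 = 75600 + 54900 = 130500
Overall = 0.4 × 28080 + 0.3 × 173125 + 0.3 × 130500 = 11232 + 51937.5 + 39150 = 102319.5

$102,319.50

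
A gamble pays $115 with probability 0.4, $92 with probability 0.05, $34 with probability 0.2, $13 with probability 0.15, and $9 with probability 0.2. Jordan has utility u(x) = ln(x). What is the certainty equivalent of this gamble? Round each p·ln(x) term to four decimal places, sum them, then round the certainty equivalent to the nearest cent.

E[u] = 0.4·ln(115) + 0.05·ln(92) + 0.2·ln(34) + 0.15·ln(13) + 0.2·ln(9) = 1.8980 + 0.2261 + 0.7053 + 0.3847 + 0.4394 = 3.6535
CE = e^3.6535 ≈ 38.61

$38.61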